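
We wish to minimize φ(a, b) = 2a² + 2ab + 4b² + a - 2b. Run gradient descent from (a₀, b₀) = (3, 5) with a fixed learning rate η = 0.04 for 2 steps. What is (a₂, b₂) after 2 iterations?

(1.448, 2.1168)

∇φ = (4a + 2b + 1, 2a + 8b - 2)
Step 1: at (3, 5), ∇φ = (23, 44) → (3, 5) − 0.04·(23, 44) = (2.08, 3.24)
Step 2: at (2.08, 3.24), ∇φ = (15.8, 28.08) → (2.08, 3.24) − 0.04·(15.8, 28.08) = (1.448, 2.1168)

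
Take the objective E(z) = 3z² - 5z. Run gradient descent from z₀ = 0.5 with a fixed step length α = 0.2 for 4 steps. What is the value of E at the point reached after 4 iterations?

E′(z) = 6z - 5
Step 1: E′(0.5) = -2; z₁ = 0.5 − 0.2·(-2) = 0.9
Step 2: E′(0.9) = 0.4; z₂ = 0.9 − 0.2·0.4 = 0.82
Step 3: E′(0.82) = -0.08; z₃ = 0.82 − 0.2·(-0.08) = 0.836
Step 4: E′(0.836) = 0.016; z₄ = 0.836 − 0.2·0.016 = 0.8328
E(0.8328) = -2.08333248

-2.08333248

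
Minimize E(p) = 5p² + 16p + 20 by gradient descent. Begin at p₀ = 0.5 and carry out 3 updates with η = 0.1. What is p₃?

E′(p) = 10p + 16
Step 1: E′(0.5) = 21; p₁ = 0.5 − 0.1·21 = -1.6
Step 2: E′(-1.6) = 0; p₂ = -1.6 − 0.1·0 = -1.6
Step 3: E′(-1.6) = 0; p₃ = -1.6 − 0.1·0 = -1.6

-1.6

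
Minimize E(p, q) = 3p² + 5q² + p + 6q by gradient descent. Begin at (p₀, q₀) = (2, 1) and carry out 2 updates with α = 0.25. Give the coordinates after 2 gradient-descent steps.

∇E = (6p + 1, 10q + 6)
Step 1: at (2, 1), ∇E = (13, 16) → (2, 1) − 0.25·(13, 16) = (-1.25, -3)
Step 2: at (-1.25, -3), ∇E = (-6.5, -24) → (-1.25, -3) − 0.25·(-6.5, -24) = (0.375, 3)

(0.375, 3)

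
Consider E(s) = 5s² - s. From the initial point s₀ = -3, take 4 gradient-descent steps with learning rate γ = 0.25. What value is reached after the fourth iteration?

-15.59375

E′(s) = 10s - 1
Step 1: E′(-3) = -31; s₁ = -3 − 0.25·(-31) = 4.75
Step 2: E′(4.75) = 46.5; s₂ = 4.75 − 0.25·46.5 = -6.875
Step 3: E′(-6.875) = -69.75; s₃ = -6.875 − 0.25·(-69.75) = 10.5625
Step 4: E′(10.5625) = 104.625; s₄ = 10.5625 − 0.25·104.625 = -15.59375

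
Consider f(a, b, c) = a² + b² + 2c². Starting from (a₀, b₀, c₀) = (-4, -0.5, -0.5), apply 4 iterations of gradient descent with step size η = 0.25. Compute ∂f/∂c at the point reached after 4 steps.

∇f = (2a, 2b, 4c)
(a₁, b₁, c₁) = (-4, -0.5, -0.5) − 0.25·(-8, -1, -2) = (-2, -0.25, 0)
(a₂, b₂, c₂) = (-2, -0.25, 0) − 0.25·(-4, -0.5, 0) = (-1, -0.125, 0)
(a₃, b₃, c₃) = (-1, -0.125, 0) − 0.25·(-2, -0.25, 0) = (-0.5, -0.0625, 0)
(a₄, b₄, c₄) = (-0.5, -0.0625, 0) − 0.25·(-1, -0.125, 0) = (-0.25, -0.03125, 0)
∂f/∂c at (-0.25, -0.03125, 0) = 0

0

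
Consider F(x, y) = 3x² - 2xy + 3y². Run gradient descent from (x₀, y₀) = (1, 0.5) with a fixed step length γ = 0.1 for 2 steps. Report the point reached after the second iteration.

(0.28, 0.26)

∇F = (6x - 2y, -2x + 6y)
(x₁, y₁) = (1, 0.5) − 0.1·(5, 1) = (0.5, 0.4)
(x₂, y₂) = (0.5, 0.4) − 0.1·(2.2, 1.4) = (0.28, 0.26)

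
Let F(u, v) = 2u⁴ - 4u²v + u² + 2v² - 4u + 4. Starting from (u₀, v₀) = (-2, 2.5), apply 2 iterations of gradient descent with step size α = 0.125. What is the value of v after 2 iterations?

3.625

∇F = (8u³ - 8uv + 2u - 4, -4u² + 4v)
(u₁, v₁) = (-2, 2.5) − 0.125·(-32, -6) = (2, 3.25)
(u₂, v₂) = (2, 3.25) − 0.125·(12, -3) = (0.5, 3.625)
v = 3.625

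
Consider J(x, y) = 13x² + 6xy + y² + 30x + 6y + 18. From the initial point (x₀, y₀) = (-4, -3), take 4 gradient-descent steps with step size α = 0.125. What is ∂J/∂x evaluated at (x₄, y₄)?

∇J = (26x + 6y + 30, 6x + 2y + 6)
(x₁, y₁) = (-4, -3) − 0.125·(-92, -24) = (7.5, 0)
(x₂, y₂) = (7.5, 0) − 0.125·(225, 51) = (-20.625, -6.375)
(x₃, y₃) = (-20.625, -6.375) − 0.125·(-544.5, -130.5) = (47.4375, 9.9375)
(x₄, y₄) = (47.4375, 9.9375) − 0.125·(1323, 310.5) = (-117.9375, -28.875)
∂J/∂x at (-117.9375, -28.875) = -3209.625

-3209.625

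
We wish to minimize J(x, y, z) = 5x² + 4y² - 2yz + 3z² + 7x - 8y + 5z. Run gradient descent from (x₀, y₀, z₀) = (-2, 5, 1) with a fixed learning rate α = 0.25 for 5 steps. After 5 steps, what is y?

∇J = (10x + 7, 8y - 2z - 8, -2y + 6z + 5)
Step 1: at (-2, 5, 1), ∇J = (-13, 30, 1) → (-2, 5, 1) − 0.25·(-13, 30, 1) = (1.25, -2.5, 0.75)
Step 2: at (1.25, -2.5, 0.75), ∇J = (19.5, -29.5, 14.5) → (1.25, -2.5, 0.75) − 0.25·(19.5, -29.5, 14.5) = (-3.625, 4.875, -2.875)
Step 3: at (-3.625, 4.875, -2.875), ∇J = (-29.25, 36.75, -22) → (-3.625, 4.875, -2.875) − 0.25·(-29.25, 36.75, -22) = (3.6875, -4.3125, 2.625)
Step 4: at (3.6875, -4.3125, 2.625), ∇J = (43.875, -47.75, 29.375) → (3.6875, -4.3125, 2.625) − 0.25·(43.875, -47.75, 29.375) = (-7.28125, 7.625, -4.71875)
Step 5: at (-7.28125, 7.625, -4.71875), ∇J = (-65.8125, 62.4375, -38.5625) → (-7.28125, 7.625, -4.71875) − 0.25·(-65.8125, 62.4375, -38.5625) = (9.171875, -7.984375, 4.921875)
y = -7.984375

-7.984375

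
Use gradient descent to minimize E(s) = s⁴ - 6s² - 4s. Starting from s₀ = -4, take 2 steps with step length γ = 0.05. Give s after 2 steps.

-46.7392

E′(s) = 4s³ - 12s - 4
Step 1: E′(-4) = -212; s₁ = -4 − 0.05·(-212) = 6.6
Step 2: E′(6.6) = 1066.784; s₂ = 6.6 − 0.05·1066.784 = -46.7392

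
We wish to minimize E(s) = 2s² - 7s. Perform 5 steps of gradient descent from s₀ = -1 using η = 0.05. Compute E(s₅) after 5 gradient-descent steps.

-4.5009654912

E′(s) = 4s - 7
Step 1: E′(-1) = -11; s₁ = -1 − 0.05·(-11) = -0.45
Step 2: E′(-0.45) = -8.8; s₂ = -0.45 − 0.05·(-8.8) = -0.01
Step 3: E′(-0.01) = -7.04; s₃ = -0.01 − 0.05·(-7.04) = 0.342
Step 4: E′(0.342) = -5.632; s₄ = 0.342 − 0.05·(-5.632) = 0.6236
Step 5: E′(0.6236) = -4.5056; s₅ = 0.6236 − 0.05·(-4.5056) = 0.84888
E(0.84888) = -4.5009654912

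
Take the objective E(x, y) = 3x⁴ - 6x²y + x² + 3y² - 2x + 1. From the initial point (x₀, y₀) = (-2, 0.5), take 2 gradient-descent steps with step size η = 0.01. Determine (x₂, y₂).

∇E = (12x³ - 12xy + 2x - 2, -6x² + 6y)
Step 1: at (-2, 0.5), ∇E = (-90, -21) → (-2, 0.5) − 0.01·(-90, -21) = (-1.1, 0.71)
Step 2: at (-1.1, 0.71), ∇E = (-10.8, -3) → (-1.1, 0.71) − 0.01·(-10.8, -3) = (-0.992, 0.74)

(-0.992, 0.74)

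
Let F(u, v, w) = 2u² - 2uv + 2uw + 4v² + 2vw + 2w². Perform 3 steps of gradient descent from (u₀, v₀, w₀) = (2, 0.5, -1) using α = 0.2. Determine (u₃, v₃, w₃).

∇F = (4u - 2v + 2w, -2u + 8v + 2w, 2u + 2v + 4w)
(u₁, v₁, w₁) = (2, 0.5, -1) − 0.2·(5, -2, 1) = (1, 0.9, -1.2)
(u₂, v₂, w₂) = (1, 0.9, -1.2) − 0.2·(-0.2, 2.8, -1) = (1.04, 0.34, -1)
(u₃, v₃, w₃) = (1.04, 0.34, -1) − 0.2·(1.48, -1.36, -1.24) = (0.744, 0.612, -0.752)

(0.744, 0.612, -0.752)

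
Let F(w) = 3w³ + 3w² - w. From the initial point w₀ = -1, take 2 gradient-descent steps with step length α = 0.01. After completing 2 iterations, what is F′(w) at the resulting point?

F′(w) = 9w² + 6w - 1
w₁ = -1 − 0.01·2 = -1.02
w₂ = -1.02 − 0.01·2.2436 = -1.042436
F′(w) at (-1.042436) = 2.525439326864

2.525439326864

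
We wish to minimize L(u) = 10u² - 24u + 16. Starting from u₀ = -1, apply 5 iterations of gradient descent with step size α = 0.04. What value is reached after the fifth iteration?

1.199296

L′(u) = 20u - 24
Step 1: L′(-1) = -44; u₁ = -1 − 0.04·(-44) = 0.76
Step 2: L′(0.76) = -8.8; u₂ = 0.76 − 0.04·(-8.8) = 1.112
Step 3: L′(1.112) = -1.76; u₃ = 1.112 − 0.04·(-1.76) = 1.1824
Step 4: L′(1.1824) = -0.352; u₄ = 1.1824 − 0.04·(-0.352) = 1.19648
Step 5: L′(1.19648) = -0.0704; u₅ = 1.19648 − 0.04·(-0.0704) = 1.199296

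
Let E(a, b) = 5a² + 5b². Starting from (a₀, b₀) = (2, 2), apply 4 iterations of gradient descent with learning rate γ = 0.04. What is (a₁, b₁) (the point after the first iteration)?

∇E = (10a, 10b)
(a₁, b₁) = (2, 2) − 0.04·(20, 20) = (1.2, 1.2)

(1.2, 1.2)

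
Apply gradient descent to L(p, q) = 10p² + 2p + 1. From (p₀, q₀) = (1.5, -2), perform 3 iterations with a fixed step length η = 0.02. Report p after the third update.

∇L = (20p + 2, 0)
Step 1: at (1.5, -2), ∇L = (32, 0) → (1.5, -2) − 0.02·(32, 0) = (0.86, -2)
Step 2: at (0.86, -2), ∇L = (19.2, 0) → (0.86, -2) − 0.02·(19.2, 0) = (0.476, -2)
Step 3: at (0.476, -2), ∇L = (11.52, 0) → (0.476, -2) − 0.02·(11.52, 0) = (0.2456, -2)
p = 0.2456

0.2456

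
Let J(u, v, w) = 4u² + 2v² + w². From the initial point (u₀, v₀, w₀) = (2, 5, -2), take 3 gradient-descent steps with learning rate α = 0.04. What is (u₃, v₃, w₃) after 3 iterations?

(0.628864, 2.96352, -1.557376)

∇J = (8u, 4v, 2w)
Step 1: at (2, 5, -2), ∇J = (16, 20, -4) → (2, 5, -2) − 0.04·(16, 20, -4) = (1.36, 4.2, -1.84)
Step 2: at (1.36, 4.2, -1.84), ∇J = (10.88, 16.8, -3.68) → (1.36, 4.2, -1.84) − 0.04·(10.88, 16.8, -3.68) = (0.9248, 3.528, -1.6928)
Step 3: at (0.9248, 3.528, -1.6928), ∇J = (7.3984, 14.112, -3.3856) → (0.9248, 3.528, -1.6928) − 0.04·(7.3984, 14.112, -3.3856) = (0.628864, 2.96352, -1.557376)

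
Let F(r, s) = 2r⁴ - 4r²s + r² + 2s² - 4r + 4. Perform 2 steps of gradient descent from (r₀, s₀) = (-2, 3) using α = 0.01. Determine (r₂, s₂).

(-1.67668992, 3.042304)

∇F = (8r³ - 8rs + 2r - 4, -4r² + 4s)
Step 1: at (-2, 3), ∇F = (-24, -4) → (-2, 3) − 0.01·(-24, -4) = (-1.76, 3.04)
Step 2: at (-1.76, 3.04), ∇F = (-8.331008, -0.2304) → (-1.76, 3.04) − 0.01·(-8.331008, -0.2304) = (-1.67668992, 3.042304)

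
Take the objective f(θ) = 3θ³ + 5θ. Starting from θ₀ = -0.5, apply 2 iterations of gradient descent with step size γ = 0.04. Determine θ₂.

-1.214676

f′(θ) = 9θ² + 5
θ₁ = -0.5 − 0.04·7.25 = -0.79
θ₂ = -0.79 − 0.04·10.6169 = -1.214676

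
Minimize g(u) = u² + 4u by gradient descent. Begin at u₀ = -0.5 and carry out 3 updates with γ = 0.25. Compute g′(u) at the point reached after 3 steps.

0.375

g′(u) = 2u + 4
u₁ = -0.5 − 0.25·3 = -1.25
u₂ = -1.25 − 0.25·1.5 = -1.625
u₃ = -1.625 − 0.25·0.75 = -1.8125
g′(u) at (-1.8125) = 0.375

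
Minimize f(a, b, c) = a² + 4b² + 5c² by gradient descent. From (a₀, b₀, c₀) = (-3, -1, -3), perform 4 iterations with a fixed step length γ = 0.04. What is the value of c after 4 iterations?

∇f = (2a, 8b, 10c)
(a₁, b₁, c₁) = (-3, -1, -3) − 0.04·(-6, -8, -30) = (-2.76, -0.68, -1.8)
(a₂, b₂, c₂) = (-2.76, -0.68, -1.8) − 0.04·(-5.52, -5.44, -18) = (-2.5392, -0.4624, -1.08)
(a₃, b₃, c₃) = (-2.5392, -0.4624, -1.08) − 0.04·(-5.0784, -3.6992, -10.8) = (-2.336064, -0.314432, -0.648)
(a₄, b₄, c₄) = (-2.336064, -0.314432, -0.648) − 0.04·(-4.672128, -2.515456, -6.48) = (-2.14917888, -0.21381376, -0.3888)
c = -0.3888

-0.3888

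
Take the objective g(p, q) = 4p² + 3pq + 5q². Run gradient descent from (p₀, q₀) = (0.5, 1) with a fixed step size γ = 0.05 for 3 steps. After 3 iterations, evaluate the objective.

0.03862900390625

∇g = (8p + 3q, 3p + 10q)
Step 1: at (0.5, 1), ∇g = (7, 11.5) → (0.5, 1) − 0.05·(7, 11.5) = (0.15, 0.425)
Step 2: at (0.15, 0.425), ∇g = (2.475, 4.7) → (0.15, 0.425) − 0.05·(2.475, 4.7) = (0.02625, 0.19)
Step 3: at (0.02625, 0.19), ∇g = (0.78, 1.97875) → (0.02625, 0.19) − 0.05·(0.78, 1.97875) = (-0.01275, 0.0910625)
g(-0.01275, 0.0910625) = 0.03862900390625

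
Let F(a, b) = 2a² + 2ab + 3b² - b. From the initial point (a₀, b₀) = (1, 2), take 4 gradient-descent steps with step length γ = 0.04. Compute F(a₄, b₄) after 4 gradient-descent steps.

0.9462601547776

∇F = (4a + 2b, 2a + 6b - 1)
(a₁, b₁) = (1, 2) − 0.04·(8, 13) = (0.68, 1.48)
(a₂, b₂) = (0.68, 1.48) − 0.04·(5.68, 9.24) = (0.4528, 1.1104)
(a₃, b₃) = (0.4528, 1.1104) − 0.04·(4.032, 6.568) = (0.29152, 0.84768)
(a₄, b₄) = (0.29152, 0.84768) − 0.04·(2.86144, 4.66912) = (0.1770624, 0.6609152)
F(0.1770624, 0.6609152) = 0.9462601547776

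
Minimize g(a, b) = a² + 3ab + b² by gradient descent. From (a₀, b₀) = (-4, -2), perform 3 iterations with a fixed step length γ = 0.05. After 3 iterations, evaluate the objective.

6.6689375625

∇g = (2a + 3b, 3a + 2b)
Step 1: at (-4, -2), ∇g = (-14, -16) → (-4, -2) − 0.05·(-14, -16) = (-3.3, -1.2)
Step 2: at (-3.3, -1.2), ∇g = (-10.2, -12.3) → (-3.3, -1.2) − 0.05·(-10.2, -12.3) = (-2.79, -0.585)
Step 3: at (-2.79, -0.585), ∇g = (-7.335, -9.54) → (-2.79, -0.585) − 0.05·(-7.335, -9.54) = (-2.42325, -0.108)
g(-2.42325, -0.108) = 6.6689375625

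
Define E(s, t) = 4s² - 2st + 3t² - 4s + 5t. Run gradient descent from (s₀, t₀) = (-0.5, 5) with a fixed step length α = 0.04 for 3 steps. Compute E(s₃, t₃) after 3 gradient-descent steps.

∇E = (8s - 2t - 4, -2s + 6t + 5)
(s₁, t₁) = (-0.5, 5) − 0.04·(-18, 36) = (0.22, 3.56)
(s₂, t₂) = (0.22, 3.56) − 0.04·(-9.36, 25.92) = (0.5944, 2.5232)
(s₃, t₃) = (0.5944, 2.5232) − 0.04·(-4.2912, 18.9504) = (0.766048, 1.765184)
E(0.766048, 1.765184) = 14.75223846912

14.75223846912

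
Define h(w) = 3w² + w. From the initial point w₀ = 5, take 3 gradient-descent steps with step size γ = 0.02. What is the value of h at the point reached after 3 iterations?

37.107693949952

h′(w) = 6w + 1
w₁ = 5 − 0.02·31 = 4.38
w₂ = 4.38 − 0.02·27.28 = 3.8344
w₃ = 3.8344 − 0.02·24.0064 = 3.354272
h(3.354272) = 37.107693949952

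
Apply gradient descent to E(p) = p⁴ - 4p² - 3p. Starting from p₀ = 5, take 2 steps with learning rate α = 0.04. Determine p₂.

E′(p) = 4p³ - 8p - 3
p₁ = 5 − 0.04·457 = -13.28
p₂ = -13.28 − 0.04·(-9264.918208) = 357.31672832

357.31672832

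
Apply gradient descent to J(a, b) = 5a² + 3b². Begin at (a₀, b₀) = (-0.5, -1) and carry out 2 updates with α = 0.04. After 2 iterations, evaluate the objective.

1.16286528

∇J = (10a, 6b)
(a₁, b₁) = (-0.5, -1) − 0.04·(-5, -6) = (-0.3, -0.76)
(a₂, b₂) = (-0.3, -0.76) − 0.04·(-3, -4.56) = (-0.18, -0.5776)
J(-0.18, -0.5776) = 1.16286528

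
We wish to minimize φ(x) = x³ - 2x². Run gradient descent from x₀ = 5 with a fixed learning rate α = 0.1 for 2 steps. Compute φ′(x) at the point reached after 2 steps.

φ′(x) = 3x² - 4x
x₁ = 5 − 0.1·55 = -0.5
x₂ = -0.5 − 0.1·2.75 = -0.775
φ′(x) at (-0.775) = 4.901875

4.901875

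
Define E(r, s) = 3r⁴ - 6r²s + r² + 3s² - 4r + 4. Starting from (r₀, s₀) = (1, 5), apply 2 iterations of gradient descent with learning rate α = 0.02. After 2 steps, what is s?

4.4576

∇E = (12r³ - 12rs + 2r - 4, -6r² + 6s)
(r₁, s₁) = (1, 5) − 0.02·(-50, 24) = (2, 4.52)
(r₂, s₂) = (2, 4.52) − 0.02·(-12.48, 3.12) = (2.2496, 4.4576)
s = 4.4576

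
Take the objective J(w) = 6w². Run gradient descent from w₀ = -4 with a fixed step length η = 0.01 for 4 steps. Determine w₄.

J′(w) = 12w
w₁ = -4 − 0.01·(-48) = -3.52
w₂ = -3.52 − 0.01·(-42.24) = -3.0976
w₃ = -3.0976 − 0.01·(-37.1712) = -2.725888
w₄ = -2.725888 − 0.01·(-32.710656) = -2.39878144

-2.39878144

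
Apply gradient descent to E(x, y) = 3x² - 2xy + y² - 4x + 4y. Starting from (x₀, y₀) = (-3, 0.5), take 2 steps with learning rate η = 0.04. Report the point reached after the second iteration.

(-1.416, -0.2712)

∇E = (6x - 2y - 4, -2x + 2y + 4)
(x₁, y₁) = (-3, 0.5) − 0.04·(-23, 11) = (-2.08, 0.06)
(x₂, y₂) = (-2.08, 0.06) − 0.04·(-16.6, 8.28) = (-1.416, -0.2712)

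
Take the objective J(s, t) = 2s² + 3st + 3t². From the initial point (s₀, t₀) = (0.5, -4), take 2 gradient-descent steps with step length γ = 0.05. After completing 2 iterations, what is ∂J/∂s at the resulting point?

-1.5625

∇J = (4s + 3t, 3s + 6t)
Step 1: at (0.5, -4), ∇J = (-10, -22.5) → (0.5, -4) − 0.05·(-10, -22.5) = (1, -2.875)
Step 2: at (1, -2.875), ∇J = (-4.625, -14.25) → (1, -2.875) − 0.05·(-4.625, -14.25) = (1.23125, -2.1625)
∂J/∂s at (1.23125, -2.1625) = -1.5625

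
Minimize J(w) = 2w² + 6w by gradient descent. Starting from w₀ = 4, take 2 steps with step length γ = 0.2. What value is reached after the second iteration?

-1.28

J′(w) = 4w + 6
Step 1: J′(4) = 22; w₁ = 4 − 0.2·22 = -0.4
Step 2: J′(-0.4) = 4.4; w₂ = -0.4 − 0.2·4.4 = -1.28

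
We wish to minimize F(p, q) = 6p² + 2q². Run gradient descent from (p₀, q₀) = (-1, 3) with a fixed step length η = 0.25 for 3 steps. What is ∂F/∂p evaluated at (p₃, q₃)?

96

∇F = (12p, 4q)
Step 1: at (-1, 3), ∇F = (-12, 12) → (-1, 3) − 0.25·(-12, 12) = (2, 0)
Step 2: at (2, 0), ∇F = (24, 0) → (2, 0) − 0.25·(24, 0) = (-4, 0)
Step 3: at (-4, 0), ∇F = (-48, 0) → (-4, 0) − 0.25·(-48, 0) = (8, 0)
∂F/∂p at (8, 0) = 96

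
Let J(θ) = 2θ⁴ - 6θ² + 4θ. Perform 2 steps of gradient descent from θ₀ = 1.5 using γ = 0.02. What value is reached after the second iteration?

1.15254016

J′(θ) = 8θ³ - 12θ + 4
θ₁ = 1.5 − 0.02·13 = 1.24
θ₂ = 1.24 − 0.02·4.372992 = 1.15254016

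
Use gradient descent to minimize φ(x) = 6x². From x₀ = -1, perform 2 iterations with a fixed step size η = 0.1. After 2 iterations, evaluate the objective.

φ′(x) = 12x
x₁ = -1 − 0.1·(-12) = 0.2
x₂ = 0.2 − 0.1·2.4 = -0.04
φ(-0.04) = 0.0096

0.0096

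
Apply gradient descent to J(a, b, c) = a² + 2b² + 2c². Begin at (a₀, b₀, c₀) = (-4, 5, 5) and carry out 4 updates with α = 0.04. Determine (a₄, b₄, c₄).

(-2.86557184, 2.4893568, 2.4893568)

∇J = (2a, 4b, 4c)
(a₁, b₁, c₁) = (-4, 5, 5) − 0.04·(-8, 20, 20) = (-3.68, 4.2, 4.2)
(a₂, b₂, c₂) = (-3.68, 4.2, 4.2) − 0.04·(-7.36, 16.8, 16.8) = (-3.3856, 3.528, 3.528)
(a₃, b₃, c₃) = (-3.3856, 3.528, 3.528) − 0.04·(-6.7712, 14.112, 14.112) = (-3.114752, 2.96352, 2.96352)
(a₄, b₄, c₄) = (-3.114752, 2.96352, 2.96352) − 0.04·(-6.229504, 11.85408, 11.85408) = (-2.86557184, 2.4893568, 2.4893568)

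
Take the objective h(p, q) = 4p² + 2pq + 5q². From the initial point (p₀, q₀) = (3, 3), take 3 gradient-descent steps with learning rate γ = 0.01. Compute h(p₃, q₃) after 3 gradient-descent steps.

48.962451494592

∇h = (8p + 2q, 2p + 10q)
(p₁, q₁) = (3, 3) − 0.01·(30, 36) = (2.7, 2.64)
(p₂, q₂) = (2.7, 2.64) − 0.01·(26.88, 31.8) = (2.4312, 2.322)
(p₃, q₃) = (2.4312, 2.322) − 0.01·(24.0936, 28.0824) = (2.190264, 2.041176)
h(2.190264, 2.041176) = 48.962451494592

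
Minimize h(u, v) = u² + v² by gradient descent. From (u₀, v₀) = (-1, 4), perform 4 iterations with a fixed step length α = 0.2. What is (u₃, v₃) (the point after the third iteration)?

∇h = (2u, 2v)
Step 1: at (-1, 4), ∇h = (-2, 8) → (-1, 4) − 0.2·(-2, 8) = (-0.6, 2.4)
Step 2: at (-0.6, 2.4), ∇h = (-1.2, 4.8) → (-0.6, 2.4) − 0.2·(-1.2, 4.8) = (-0.36, 1.44)
Step 3: at (-0.36, 1.44), ∇h = (-0.72, 2.88) → (-0.36, 1.44) − 0.2·(-0.72, 2.88) = (-0.216, 0.864)

(-0.216, 0.864)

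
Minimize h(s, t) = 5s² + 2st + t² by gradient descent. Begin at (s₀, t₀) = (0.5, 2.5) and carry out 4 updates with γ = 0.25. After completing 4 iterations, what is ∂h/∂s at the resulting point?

74

∇h = (10s + 2t, 2s + 2t)
(s₁, t₁) = (0.5, 2.5) − 0.25·(10, 6) = (-2, 1)
(s₂, t₂) = (-2, 1) − 0.25·(-18, -2) = (2.5, 1.5)
(s₃, t₃) = (2.5, 1.5) − 0.25·(28, 8) = (-4.5, -0.5)
(s₄, t₄) = (-4.5, -0.5) − 0.25·(-46, -10) = (7, 2)
∂h/∂s at (7, 2) = 74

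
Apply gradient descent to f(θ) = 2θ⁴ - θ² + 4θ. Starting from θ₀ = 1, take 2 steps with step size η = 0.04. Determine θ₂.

0.41888

f′(θ) = 8θ³ - 2θ + 4
Step 1: f′(1) = 10; θ₁ = 1 − 0.04·10 = 0.6
Step 2: f′(0.6) = 4.528; θ₂ = 0.6 − 0.04·4.528 = 0.41888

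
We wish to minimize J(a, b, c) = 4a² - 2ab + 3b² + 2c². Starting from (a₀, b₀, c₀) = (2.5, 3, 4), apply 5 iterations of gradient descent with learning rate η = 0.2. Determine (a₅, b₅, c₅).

∇J = (8a - 2b, -2a + 6b, 4c)
Step 1: at (2.5, 3, 4), ∇J = (14, 13, 16) → (2.5, 3, 4) − 0.2·(14, 13, 16) = (-0.3, 0.4, 0.8)
Step 2: at (-0.3, 0.4, 0.8), ∇J = (-3.2, 3, 3.2) → (-0.3, 0.4, 0.8) − 0.2·(-3.2, 3, 3.2) = (0.34, -0.2, 0.16)
Step 3: at (0.34, -0.2, 0.16), ∇J = (3.12, -1.88, 0.64) → (0.34, -0.2, 0.16) − 0.2·(3.12, -1.88, 0.64) = (-0.284, 0.176, 0.032)
Step 4: at (-0.284, 0.176, 0.032), ∇J = (-2.624, 1.624, 0.128) → (-0.284, 0.176, 0.032) − 0.2·(-2.624, 1.624, 0.128) = (0.2408, -0.1488, 0.0064)
Step 5: at (0.2408, -0.1488, 0.0064), ∇J = (2.224, -1.3744, 0.0256) → (0.2408, -0.1488, 0.0064) − 0.2·(2.224, -1.3744, 0.0256) = (-0.204, 0.12608, 0.00128)

(-0.204, 0.12608, 0.00128)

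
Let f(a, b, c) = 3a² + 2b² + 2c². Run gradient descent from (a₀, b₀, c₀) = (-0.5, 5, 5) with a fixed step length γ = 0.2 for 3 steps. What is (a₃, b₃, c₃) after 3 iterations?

∇f = (6a, 4b, 4c)
Step 1: at (-0.5, 5, 5), ∇f = (-3, 20, 20) → (-0.5, 5, 5) − 0.2·(-3, 20, 20) = (0.1, 1, 1)
Step 2: at (0.1, 1, 1), ∇f = (0.6, 4, 4) → (0.1, 1, 1) − 0.2·(0.6, 4, 4) = (-0.02, 0.2, 0.2)
Step 3: at (-0.02, 0.2, 0.2), ∇f = (-0.12, 0.8, 0.8) → (-0.02, 0.2, 0.2) − 0.2·(-0.12, 0.8, 0.8) = (0.004, 0.04, 0.04)

(0.004, 0.04, 0.04)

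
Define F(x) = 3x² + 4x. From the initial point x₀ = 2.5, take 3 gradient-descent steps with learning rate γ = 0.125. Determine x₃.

F′(x) = 6x + 4
x₁ = 2.5 − 0.125·19 = 0.125
x₂ = 0.125 − 0.125·4.75 = -0.46875
x₃ = -0.46875 − 0.125·1.1875 = -0.6171875

-0.6171875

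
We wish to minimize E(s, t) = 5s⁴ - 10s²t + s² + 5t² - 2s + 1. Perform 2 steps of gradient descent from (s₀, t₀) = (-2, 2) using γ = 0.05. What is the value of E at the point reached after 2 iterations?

∇E = (20s³ - 20st + 2s - 2, -10s² + 10t)
Step 1: at (-2, 2), ∇E = (-86, -20) → (-2, 2) − 0.05·(-86, -20) = (2.3, 3)
Step 2: at (2.3, 3), ∇E = (107.94, -22.9) → (2.3, 3) − 0.05·(107.94, -22.9) = (-3.097, 4.145)
E(-3.097, 4.145) = 165.102263976405

165.102263976405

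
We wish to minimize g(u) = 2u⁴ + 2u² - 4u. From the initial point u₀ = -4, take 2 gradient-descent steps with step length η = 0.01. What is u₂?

1.12320256

g′(u) = 8u³ + 4u - 4
u₁ = -4 − 0.01·(-532) = 1.32
u₂ = 1.32 − 0.01·19.679744 = 1.12320256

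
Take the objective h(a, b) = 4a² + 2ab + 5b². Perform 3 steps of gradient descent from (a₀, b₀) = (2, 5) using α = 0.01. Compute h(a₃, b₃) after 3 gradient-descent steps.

∇h = (8a + 2b, 2a + 10b)
(a₁, b₁) = (2, 5) − 0.01·(26, 54) = (1.74, 4.46)
(a₂, b₂) = (1.74, 4.46) − 0.01·(22.84, 48.08) = (1.5116, 3.9792)
(a₃, b₃) = (1.5116, 3.9792) − 0.01·(20.0512, 42.8152) = (1.311088, 3.551048)
h(1.311088, 3.551048) = 79.236989306944

79.236989306944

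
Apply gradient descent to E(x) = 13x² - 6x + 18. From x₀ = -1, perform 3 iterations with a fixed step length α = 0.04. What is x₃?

E′(x) = 26x - 6
Step 1: E′(-1) = -32; x₁ = -1 − 0.04·(-32) = 0.28
Step 2: E′(0.28) = 1.28; x₂ = 0.28 − 0.04·1.28 = 0.2288
Step 3: E′(0.2288) = -0.0512; x₃ = 0.2288 − 0.04·(-0.0512) = 0.230848

0.230848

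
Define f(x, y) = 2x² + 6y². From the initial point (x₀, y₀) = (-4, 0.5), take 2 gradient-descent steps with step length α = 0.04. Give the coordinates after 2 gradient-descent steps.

(-2.8224, 0.1352)

∇f = (4x, 12y)
Step 1: at (-4, 0.5), ∇f = (-16, 6) → (-4, 0.5) − 0.04·(-16, 6) = (-3.36, 0.26)
Step 2: at (-3.36, 0.26), ∇f = (-13.44, 3.12) → (-3.36, 0.26) − 0.04·(-13.44, 3.12) = (-2.8224, 0.1352)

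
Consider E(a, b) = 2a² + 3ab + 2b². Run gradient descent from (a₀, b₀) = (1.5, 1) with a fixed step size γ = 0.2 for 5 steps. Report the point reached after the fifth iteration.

∇E = (4a + 3b, 3a + 4b)
Step 1: at (1.5, 1), ∇E = (9, 8.5) → (1.5, 1) − 0.2·(9, 8.5) = (-0.3, -0.7)
Step 2: at (-0.3, -0.7), ∇E = (-3.3, -3.7) → (-0.3, -0.7) − 0.2·(-3.3, -3.7) = (0.36, 0.04)
Step 3: at (0.36, 0.04), ∇E = (1.56, 1.24) → (0.36, 0.04) − 0.2·(1.56, 1.24) = (0.048, -0.208)
Step 4: at (0.048, -0.208), ∇E = (-0.432, -0.688) → (0.048, -0.208) − 0.2·(-0.432, -0.688) = (0.1344, -0.0704)
Step 5: at (0.1344, -0.0704), ∇E = (0.3264, 0.1216) → (0.1344, -0.0704) − 0.2·(0.3264, 0.1216) = (0.06912, -0.09472)

(0.06912, -0.09472)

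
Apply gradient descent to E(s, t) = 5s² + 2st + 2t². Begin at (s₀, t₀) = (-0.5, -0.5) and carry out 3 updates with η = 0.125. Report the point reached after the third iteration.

∇E = (10s + 2t, 2s + 4t)
Step 1: at (-0.5, -0.5), ∇E = (-6, -3) → (-0.5, -0.5) − 0.125·(-6, -3) = (0.25, -0.125)
Step 2: at (0.25, -0.125), ∇E = (2.25, 0) → (0.25, -0.125) − 0.125·(2.25, 0) = (-0.03125, -0.125)
Step 3: at (-0.03125, -0.125), ∇E = (-0.5625, -0.5625) → (-0.03125, -0.125) − 0.125·(-0.5625, -0.5625) = (0.0390625, -0.0546875)

(0.0390625, -0.0546875)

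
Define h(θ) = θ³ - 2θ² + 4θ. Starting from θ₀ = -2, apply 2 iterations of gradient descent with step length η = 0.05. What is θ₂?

h′(θ) = 3θ² - 4θ + 4
θ₁ = -2 − 0.05·24 = -3.2
θ₂ = -3.2 − 0.05·47.52 = -5.576

-5.576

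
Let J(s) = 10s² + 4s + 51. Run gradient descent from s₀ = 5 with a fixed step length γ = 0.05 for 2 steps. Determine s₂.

J′(s) = 20s + 4
s₁ = 5 − 0.05·104 = -0.2
s₂ = -0.2 − 0.05·0 = -0.2

-0.2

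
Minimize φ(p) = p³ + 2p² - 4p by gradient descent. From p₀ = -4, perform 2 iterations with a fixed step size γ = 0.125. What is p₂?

-24.34375

φ′(p) = 3p² + 4p - 4
Step 1: φ′(-4) = 28; p₁ = -4 − 0.125·28 = -7.5
Step 2: φ′(-7.5) = 134.75; p₂ = -7.5 − 0.125·134.75 = -24.34375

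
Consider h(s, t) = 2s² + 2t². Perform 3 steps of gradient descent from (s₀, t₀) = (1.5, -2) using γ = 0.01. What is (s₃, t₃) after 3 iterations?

∇h = (4s, 4t)
Step 1: at (1.5, -2), ∇h = (6, -8) → (1.5, -2) − 0.01·(6, -8) = (1.44, -1.92)
Step 2: at (1.44, -1.92), ∇h = (5.76, -7.68) → (1.44, -1.92) − 0.01·(5.76, -7.68) = (1.3824, -1.8432)
Step 3: at (1.3824, -1.8432), ∇h = (5.5296, -7.3728) → (1.3824, -1.8432) − 0.01·(5.5296, -7.3728) = (1.327104, -1.769472)

(1.327104, -1.769472)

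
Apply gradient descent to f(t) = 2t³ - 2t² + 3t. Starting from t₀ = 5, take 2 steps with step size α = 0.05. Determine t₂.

f′(t) = 6t² - 4t + 3
Step 1: f′(5) = 133; t₁ = 5 − 0.05·133 = -1.65
Step 2: f′(-1.65) = 25.935; t₂ = -1.65 − 0.05·25.935 = -2.94675

-2.94675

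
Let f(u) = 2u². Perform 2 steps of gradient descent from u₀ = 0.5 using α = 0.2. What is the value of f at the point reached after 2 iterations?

f′(u) = 4u
Step 1: f′(0.5) = 2; u₁ = 0.5 − 0.2·2 = 0.1
Step 2: f′(0.1) = 0.4; u₂ = 0.1 − 0.2·0.4 = 0.02
f(0.02) = 0.0008

0.0008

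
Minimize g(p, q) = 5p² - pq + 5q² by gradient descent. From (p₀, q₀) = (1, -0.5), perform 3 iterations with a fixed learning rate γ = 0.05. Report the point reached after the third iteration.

∇g = (10p - q, -p + 10q)
Step 1: at (1, -0.5), ∇g = (10.5, -6) → (1, -0.5) − 0.05·(10.5, -6) = (0.475, -0.2)
Step 2: at (0.475, -0.2), ∇g = (4.95, -2.475) → (0.475, -0.2) − 0.05·(4.95, -2.475) = (0.2275, -0.07625)
Step 3: at (0.2275, -0.07625), ∇g = (2.35125, -0.99) → (0.2275, -0.07625) − 0.05·(2.35125, -0.99) = (0.1099375, -0.02675)

(0.1099375, -0.02675)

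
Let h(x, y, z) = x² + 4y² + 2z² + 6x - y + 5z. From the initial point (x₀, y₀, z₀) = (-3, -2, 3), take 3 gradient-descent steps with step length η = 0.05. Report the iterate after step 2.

(-3, -0.64, 1.47)

∇h = (2x + 6, 8y - 1, 4z + 5)
Step 1: at (-3, -2, 3), ∇h = (0, -17, 17) → (-3, -2, 3) − 0.05·(0, -17, 17) = (-3, -1.15, 2.15)
Step 2: at (-3, -1.15, 2.15), ∇h = (0, -10.2, 13.6) → (-3, -1.15, 2.15) − 0.05·(0, -10.2, 13.6) = (-3, -0.64, 1.47)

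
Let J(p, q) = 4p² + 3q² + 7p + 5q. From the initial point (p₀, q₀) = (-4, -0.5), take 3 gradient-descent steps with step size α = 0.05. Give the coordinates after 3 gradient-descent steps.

∇J = (8p + 7, 6q + 5)
(p₁, q₁) = (-4, -0.5) − 0.05·(-25, 2) = (-2.75, -0.6)
(p₂, q₂) = (-2.75, -0.6) − 0.05·(-15, 1.4) = (-2, -0.67)
(p₃, q₃) = (-2, -0.67) − 0.05·(-9, 0.98) = (-1.55, -0.719)

(-1.55, -0.719)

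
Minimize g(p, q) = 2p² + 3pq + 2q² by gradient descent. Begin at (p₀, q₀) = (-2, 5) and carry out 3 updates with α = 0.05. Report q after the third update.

∇g = (4p + 3q, 3p + 4q)
(p₁, q₁) = (-2, 5) − 0.05·(7, 14) = (-2.35, 4.3)
(p₂, q₂) = (-2.35, 4.3) − 0.05·(3.5, 10.15) = (-2.525, 3.7925)
(p₃, q₃) = (-2.525, 3.7925) − 0.05·(1.2775, 7.595) = (-2.588875, 3.41275)
q = 3.41275

3.41275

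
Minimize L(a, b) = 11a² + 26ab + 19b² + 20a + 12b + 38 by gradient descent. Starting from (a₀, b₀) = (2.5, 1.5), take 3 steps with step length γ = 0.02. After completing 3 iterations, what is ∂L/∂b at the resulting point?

-6.46592

∇L = (22a + 26b + 20, 26a + 38b + 12)
Step 1: at (2.5, 1.5), ∇L = (114, 134) → (2.5, 1.5) − 0.02·(114, 134) = (0.22, -1.18)
Step 2: at (0.22, -1.18), ∇L = (-5.84, -27.12) → (0.22, -1.18) − 0.02·(-5.84, -27.12) = (0.3368, -0.6376)
Step 3: at (0.3368, -0.6376), ∇L = (10.832, -3.472) → (0.3368, -0.6376) − 0.02·(10.832, -3.472) = (0.12016, -0.56816)
∂L/∂b at (0.12016, -0.56816) = -6.46592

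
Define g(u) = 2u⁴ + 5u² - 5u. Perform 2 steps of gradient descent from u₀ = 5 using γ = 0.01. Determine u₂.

8.09529

g′(u) = 8u³ + 10u - 5
Step 1: g′(5) = 1045; u₁ = 5 − 0.01·1045 = -5.45
Step 2: g′(-5.45) = -1354.529; u₂ = -5.45 − 0.01·(-1354.529) = 8.09529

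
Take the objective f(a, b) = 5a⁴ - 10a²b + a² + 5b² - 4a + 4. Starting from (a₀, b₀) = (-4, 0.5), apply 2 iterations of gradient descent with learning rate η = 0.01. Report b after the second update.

9.10404

∇f = (20a³ - 20ab + 2a - 4, -10a² + 10b)
(a₁, b₁) = (-4, 0.5) − 0.01·(-1252, -155) = (8.52, 2.05)
(a₂, b₂) = (8.52, 2.05) − 0.01·(12033.12416, -705.404) = (-111.8112416, 9.10404)
b = 9.10404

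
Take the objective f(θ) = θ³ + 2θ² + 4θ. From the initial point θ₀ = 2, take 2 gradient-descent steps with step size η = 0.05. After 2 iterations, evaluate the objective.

1.653379584

f′(θ) = 3θ² + 4θ + 4
Step 1: f′(2) = 24; θ₁ = 2 − 0.05·24 = 0.8
Step 2: f′(0.8) = 9.12; θ₂ = 0.8 − 0.05·9.12 = 0.344
f(0.344) = 1.653379584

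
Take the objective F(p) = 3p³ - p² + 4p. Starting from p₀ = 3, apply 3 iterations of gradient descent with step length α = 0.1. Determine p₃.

F′(p) = 9p² - 2p + 4
p₁ = 3 − 0.1·79 = -4.9
p₂ = -4.9 − 0.1·229.89 = -27.889
p₃ = -27.889 − 0.1·7059.944889 = -733.8834889

-733.8834889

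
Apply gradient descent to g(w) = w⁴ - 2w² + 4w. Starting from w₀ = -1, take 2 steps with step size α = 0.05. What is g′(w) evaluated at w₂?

g′(w) = 4w³ - 4w + 4
Step 1: g′(-1) = 4; w₁ = -1 − 0.05·4 = -1.2
Step 2: g′(-1.2) = 1.888; w₂ = -1.2 − 0.05·1.888 = -1.2944
g′(w) at (-1.2944) = 0.502679486464

0.502679486464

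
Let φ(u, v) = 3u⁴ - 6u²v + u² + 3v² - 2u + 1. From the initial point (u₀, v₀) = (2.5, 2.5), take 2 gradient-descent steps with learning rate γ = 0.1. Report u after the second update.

∇φ = (12u³ - 12uv + 2u - 2, -6u² + 6v)
(u₁, v₁) = (2.5, 2.5) − 0.1·(115.5, -22.5) = (-9.05, 4.75)
(u₂, v₂) = (-9.05, 4.75) − 0.1·(-8398.8615, -462.915) = (830.83615, 51.0415)
u = 830.83615

830.83615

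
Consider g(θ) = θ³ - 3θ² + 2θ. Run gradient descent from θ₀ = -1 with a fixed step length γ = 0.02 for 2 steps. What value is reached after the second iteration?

-1.495704

g′(θ) = 3θ² - 6θ + 2
Step 1: g′(-1) = 11; θ₁ = -1 − 0.02·11 = -1.22
Step 2: g′(-1.22) = 13.7852; θ₂ = -1.22 − 0.02·13.7852 = -1.495704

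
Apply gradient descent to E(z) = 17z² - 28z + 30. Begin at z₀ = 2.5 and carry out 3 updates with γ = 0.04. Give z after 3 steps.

0.745312

E′(z) = 34z - 28
z₁ = 2.5 − 0.04·57 = 0.22
z₂ = 0.22 − 0.04·(-20.52) = 1.0408
z₃ = 1.0408 − 0.04·7.3872 = 0.745312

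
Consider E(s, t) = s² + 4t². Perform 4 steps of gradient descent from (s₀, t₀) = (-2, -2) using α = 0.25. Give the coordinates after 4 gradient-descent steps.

∇E = (2s, 8t)
(s₁, t₁) = (-2, -2) − 0.25·(-4, -16) = (-1, 2)
(s₂, t₂) = (-1, 2) − 0.25·(-2, 16) = (-0.5, -2)
(s₃, t₃) = (-0.5, -2) − 0.25·(-1, -16) = (-0.25, 2)
(s₄, t₄) = (-0.25, 2) − 0.25·(-0.5, 16) = (-0.125, -2)

(-0.125, -2)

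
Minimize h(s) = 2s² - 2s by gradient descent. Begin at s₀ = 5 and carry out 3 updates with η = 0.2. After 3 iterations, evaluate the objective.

-0.497408

h′(s) = 4s - 2
s₁ = 5 − 0.2·18 = 1.4
s₂ = 1.4 − 0.2·3.6 = 0.68
s₃ = 0.68 − 0.2·0.72 = 0.536
h(0.536) = -0.497408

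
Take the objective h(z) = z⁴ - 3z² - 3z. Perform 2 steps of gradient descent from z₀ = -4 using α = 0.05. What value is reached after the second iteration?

h′(z) = 4z³ - 6z - 3
Step 1: h′(-4) = -235; z₁ = -4 − 0.05·(-235) = 7.75
Step 2: h′(7.75) = 1812.4375; z₂ = 7.75 − 0.05·1812.4375 = -82.871875

-82.871875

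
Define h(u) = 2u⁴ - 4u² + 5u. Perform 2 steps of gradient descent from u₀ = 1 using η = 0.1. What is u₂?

h′(u) = 8u³ - 8u + 5
u₁ = 1 − 0.1·5 = 0.5
u₂ = 0.5 − 0.1·2 = 0.3

0.3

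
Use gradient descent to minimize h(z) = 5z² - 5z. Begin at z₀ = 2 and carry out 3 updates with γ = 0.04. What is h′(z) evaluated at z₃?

3.24

h′(z) = 10z - 5
z₁ = 2 − 0.04·15 = 1.4
z₂ = 1.4 − 0.04·9 = 1.04
z₃ = 1.04 − 0.04·5.4 = 0.824
h′(z) at (0.824) = 3.24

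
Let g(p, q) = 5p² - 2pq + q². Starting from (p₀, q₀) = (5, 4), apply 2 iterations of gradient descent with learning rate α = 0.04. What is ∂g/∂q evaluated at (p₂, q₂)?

∇g = (10p - 2q, -2p + 2q)
Step 1: at (5, 4), ∇g = (42, -2) → (5, 4) − 0.04·(42, -2) = (3.32, 4.08)
Step 2: at (3.32, 4.08), ∇g = (25.04, 1.52) → (3.32, 4.08) − 0.04·(25.04, 1.52) = (2.3184, 4.0192)
∂g/∂q at (2.3184, 4.0192) = 3.4016

3.4016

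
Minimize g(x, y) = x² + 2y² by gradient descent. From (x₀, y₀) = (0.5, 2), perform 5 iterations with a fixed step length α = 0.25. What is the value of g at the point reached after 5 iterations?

∇g = (2x, 4y)
(x₁, y₁) = (0.5, 2) − 0.25·(1, 8) = (0.25, 0)
(x₂, y₂) = (0.25, 0) − 0.25·(0.5, 0) = (0.125, 0)
(x₃, y₃) = (0.125, 0) − 0.25·(0.25, 0) = (0.0625, 0)
(x₄, y₄) = (0.0625, 0) − 0.25·(0.125, 0) = (0.03125, 0)
(x₅, y₅) = (0.03125, 0) − 0.25·(0.0625, 0) = (0.015625, 0)
g(0.015625, 0) = 0.000244140625

0.000244140625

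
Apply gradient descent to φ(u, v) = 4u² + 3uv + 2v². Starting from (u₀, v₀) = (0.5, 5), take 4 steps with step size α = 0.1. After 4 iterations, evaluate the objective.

∇φ = (8u + 3v, 3u + 4v)
Step 1: at (0.5, 5), ∇φ = (19, 21.5) → (0.5, 5) − 0.1·(19, 21.5) = (-1.4, 2.85)
Step 2: at (-1.4, 2.85), ∇φ = (-2.65, 7.2) → (-1.4, 2.85) − 0.1·(-2.65, 7.2) = (-1.135, 2.13)
Step 3: at (-1.135, 2.13), ∇φ = (-2.69, 5.115) → (-1.135, 2.13) − 0.1·(-2.69, 5.115) = (-0.866, 1.6185)
Step 4: at (-0.866, 1.6185), ∇φ = (-2.0725, 3.876) → (-0.866, 1.6185) − 0.1·(-2.0725, 3.876) = (-0.65875, 1.2309)
φ(-0.65875, 1.2309) = 2.333469745

2.333469745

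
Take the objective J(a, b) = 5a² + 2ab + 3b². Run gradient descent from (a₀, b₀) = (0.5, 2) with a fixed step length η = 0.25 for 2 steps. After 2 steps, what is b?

1.5

∇J = (10a + 2b, 2a + 6b)
(a₁, b₁) = (0.5, 2) − 0.25·(9, 13) = (-1.75, -1.25)
(a₂, b₂) = (-1.75, -1.25) − 0.25·(-20, -11) = (3.25, 1.5)
b = 1.5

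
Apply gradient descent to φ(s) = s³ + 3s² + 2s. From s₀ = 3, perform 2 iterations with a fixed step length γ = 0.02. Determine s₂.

φ′(s) = 3s² + 6s + 2
s₁ = 3 − 0.02·47 = 2.06
s₂ = 2.06 − 0.02·27.0908 = 1.518184

1.518184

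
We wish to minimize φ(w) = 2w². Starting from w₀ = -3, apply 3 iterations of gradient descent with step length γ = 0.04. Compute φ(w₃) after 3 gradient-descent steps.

6.323364569088

φ′(w) = 4w
Step 1: φ′(-3) = -12; w₁ = -3 − 0.04·(-12) = -2.52
Step 2: φ′(-2.52) = -10.08; w₂ = -2.52 − 0.04·(-10.08) = -2.1168
Step 3: φ′(-2.1168) = -8.4672; w₃ = -2.1168 − 0.04·(-8.4672) = -1.778112
φ(-1.778112) = 6.323364569088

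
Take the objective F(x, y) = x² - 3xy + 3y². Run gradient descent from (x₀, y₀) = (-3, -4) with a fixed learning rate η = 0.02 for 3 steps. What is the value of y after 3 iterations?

-3.223048

∇F = (2x - 3y, -3x + 6y)
(x₁, y₁) = (-3, -4) − 0.02·(6, -15) = (-3.12, -3.7)
(x₂, y₂) = (-3.12, -3.7) − 0.02·(4.86, -12.84) = (-3.2172, -3.4432)
(x₃, y₃) = (-3.2172, -3.4432) − 0.02·(3.8952, -11.0076) = (-3.295104, -3.223048)
y = -3.223048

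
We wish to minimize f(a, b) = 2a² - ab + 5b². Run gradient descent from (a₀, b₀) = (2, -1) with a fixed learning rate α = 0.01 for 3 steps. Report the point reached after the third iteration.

∇f = (4a - b, -a + 10b)
Step 1: at (2, -1), ∇f = (9, -12) → (2, -1) − 0.01·(9, -12) = (1.91, -0.88)
Step 2: at (1.91, -0.88), ∇f = (8.52, -10.71) → (1.91, -0.88) − 0.01·(8.52, -10.71) = (1.8248, -0.7729)
Step 3: at (1.8248, -0.7729), ∇f = (8.0721, -9.5538) → (1.8248, -0.7729) − 0.01·(8.0721, -9.5538) = (1.744079, -0.677362)

(1.744079, -0.677362)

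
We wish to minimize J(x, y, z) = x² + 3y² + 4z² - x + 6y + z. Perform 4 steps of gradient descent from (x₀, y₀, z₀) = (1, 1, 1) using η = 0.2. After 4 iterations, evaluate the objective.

∇J = (2x - 1, 6y + 6, 8z + 1)
(x₁, y₁, z₁) = (1, 1, 1) − 0.2·(1, 12, 9) = (0.8, -1.4, -0.8)
(x₂, y₂, z₂) = (0.8, -1.4, -0.8) − 0.2·(0.6, -2.4, -5.4) = (0.68, -0.92, 0.28)
(x₃, y₃, z₃) = (0.68, -0.92, 0.28) − 0.2·(0.36, 0.48, 3.24) = (0.608, -1.016, -0.368)
(x₄, y₄, z₄) = (0.608, -1.016, -0.368) − 0.2·(0.216, -0.096, -1.944) = (0.5648, -0.9968, 0.0208)
J(0.5648, -0.9968, 0.0208) = -3.22323968

-3.22323968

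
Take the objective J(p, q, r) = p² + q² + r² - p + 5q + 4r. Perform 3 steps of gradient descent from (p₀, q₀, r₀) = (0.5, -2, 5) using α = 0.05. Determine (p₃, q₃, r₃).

(0.5, -2.1355, 3.103)

∇J = (2p - 1, 2q + 5, 2r + 4)
(p₁, q₁, r₁) = (0.5, -2, 5) − 0.05·(0, 1, 14) = (0.5, -2.05, 4.3)
(p₂, q₂, r₂) = (0.5, -2.05, 4.3) − 0.05·(0, 0.9, 12.6) = (0.5, -2.095, 3.67)
(p₃, q₃, r₃) = (0.5, -2.095, 3.67) − 0.05·(0, 0.81, 11.34) = (0.5, -2.1355, 3.103)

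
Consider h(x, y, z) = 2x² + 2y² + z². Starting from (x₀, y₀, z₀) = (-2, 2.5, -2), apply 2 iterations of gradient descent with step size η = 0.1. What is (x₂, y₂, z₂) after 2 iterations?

∇h = (4x, 4y, 2z)
(x₁, y₁, z₁) = (-2, 2.5, -2) − 0.1·(-8, 10, -4) = (-1.2, 1.5, -1.6)
(x₂, y₂, z₂) = (-1.2, 1.5, -1.6) − 0.1·(-4.8, 6, -3.2) = (-0.72, 0.9, -1.28)

(-0.72, 0.9, -1.28)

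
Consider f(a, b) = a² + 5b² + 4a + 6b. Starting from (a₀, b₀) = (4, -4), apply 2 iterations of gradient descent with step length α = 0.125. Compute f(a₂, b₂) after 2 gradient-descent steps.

∇f = (2a + 4, 10b + 6)
Step 1: at (4, -4), ∇f = (12, -34) → (4, -4) − 0.125·(12, -34) = (2.5, 0.25)
Step 2: at (2.5, 0.25), ∇f = (9, 8.5) → (2.5, 0.25) − 0.125·(9, 8.5) = (1.375, -0.8125)
f(1.375, -0.8125) = 5.81640625

5.81640625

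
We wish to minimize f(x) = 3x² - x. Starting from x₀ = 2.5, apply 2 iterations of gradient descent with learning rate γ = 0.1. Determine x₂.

f′(x) = 6x - 1
x₁ = 2.5 − 0.1·14 = 1.1
x₂ = 1.1 − 0.1·5.6 = 0.54

0.54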